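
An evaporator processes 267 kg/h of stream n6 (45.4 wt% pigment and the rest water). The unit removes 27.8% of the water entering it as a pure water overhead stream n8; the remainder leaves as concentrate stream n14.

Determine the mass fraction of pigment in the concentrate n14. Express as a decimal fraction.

0.535

pigment is not removed: 267×0.454 = 121.22 kg/h of pigment enters n14.
water entering = 267×0.546 = 145.78 kg/h; overhead removed = 0.278×145.78 = 40.527 kg/h.
Concentrate = 267 − 40.527 = 226.47 kg/h.
Mass fraction = 121.22/226.47 = 0.535.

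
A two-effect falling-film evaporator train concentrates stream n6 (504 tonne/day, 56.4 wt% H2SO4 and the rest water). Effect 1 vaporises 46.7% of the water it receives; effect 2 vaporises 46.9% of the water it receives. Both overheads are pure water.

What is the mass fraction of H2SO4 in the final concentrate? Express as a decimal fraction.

water in feed = 504×0.436 = 219.74 tonne/day.
After stage 1: water left = (1−0.467)×219.74 = 117.12; stream total = 401.38 tonne/day.
After stage 2: water left = (1−0.469)×117.12 = 62.193; final concentrate = 346.45 tonne/day.
H2SO4 fraction = 284.26/346.45 = 0.820.

0.820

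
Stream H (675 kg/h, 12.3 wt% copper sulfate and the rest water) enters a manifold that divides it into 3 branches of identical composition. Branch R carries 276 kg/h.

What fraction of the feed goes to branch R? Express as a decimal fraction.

Fraction to R = 276/675 = 0.4089.

0.409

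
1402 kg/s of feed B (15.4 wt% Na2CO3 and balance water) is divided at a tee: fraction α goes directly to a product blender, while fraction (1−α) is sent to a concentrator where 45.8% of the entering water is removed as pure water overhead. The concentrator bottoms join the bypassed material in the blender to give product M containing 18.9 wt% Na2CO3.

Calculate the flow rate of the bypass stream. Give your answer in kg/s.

All 1402×0.154 = 215.91 kg/s of Na2CO3 reaches M, so M = 215.91/0.189 = 1142.4 kg/s and vapour = 259.63 kg/s.
The evaporator receives (1−α)·1402 of feed at 0.846 water and removes 0.458 of that water:
0.458×0.846×(1−α)×1402 = 259.63
(1−α) = 259.63/543.23 = 0.4779;  α = 0.5221.
Bypass flow = 0.5221×1402 = 731.93 kg/s.

731.9 kg/s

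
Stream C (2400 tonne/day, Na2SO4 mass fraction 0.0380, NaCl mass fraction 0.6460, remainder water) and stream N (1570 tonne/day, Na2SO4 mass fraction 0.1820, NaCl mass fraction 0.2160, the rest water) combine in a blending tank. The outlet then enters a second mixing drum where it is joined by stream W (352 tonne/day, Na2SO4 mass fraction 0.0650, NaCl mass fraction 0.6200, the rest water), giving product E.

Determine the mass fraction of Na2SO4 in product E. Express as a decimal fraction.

0.0925

Overall, product flow = 4322 tonne/day.
Na2SO4 in = 2400×0.038 + 1570×0.182 + 352×0.065 = 399.82 tonne/day.
Na2SO4 fraction in E = 0.0925.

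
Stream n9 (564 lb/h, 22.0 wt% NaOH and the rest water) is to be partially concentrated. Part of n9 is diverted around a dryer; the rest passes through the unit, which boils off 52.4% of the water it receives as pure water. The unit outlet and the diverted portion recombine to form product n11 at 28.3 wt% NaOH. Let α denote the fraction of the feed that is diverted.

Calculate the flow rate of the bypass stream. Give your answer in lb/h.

All 564×0.220 = 124.08 lb/h of NaOH reaches n11, so n11 = 124.08/0.283 = 438.45 lb/h and vapour = 125.55 lb/h.
The evaporator receives (1−α)·564 of feed at 0.780 water and removes 0.524 of that water:
0.524×0.780×(1−α)×564 = 125.55
(1−α) = 125.55/230.52 = 0.5447;  α = 0.4553.
Bypass flow = 0.4553×564 = 256.81 lb/h.

256.8 lb/h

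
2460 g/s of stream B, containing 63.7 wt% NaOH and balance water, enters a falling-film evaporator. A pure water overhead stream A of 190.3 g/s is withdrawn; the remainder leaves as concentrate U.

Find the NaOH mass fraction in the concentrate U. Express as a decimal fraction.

0.690

NaOH is not removed: 2460×0.637 = 1567 g/s of NaOH enters U.
Concentrate = 2460 − 190.3 = 2269.7 g/s.
Mass fraction = 1567/2269.7 = 0.690.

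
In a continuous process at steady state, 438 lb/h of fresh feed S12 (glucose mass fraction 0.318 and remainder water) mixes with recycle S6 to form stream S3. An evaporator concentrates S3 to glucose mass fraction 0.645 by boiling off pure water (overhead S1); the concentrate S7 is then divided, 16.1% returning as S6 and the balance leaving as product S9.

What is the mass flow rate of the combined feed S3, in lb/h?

479.4 lb/h

Overall glucose balance (none leaves overhead): glucose in fresh feed = glucose in product, i.e. 438×0.318 = (1−0.161)·S7·0.645.
S7 = 139.28/(0.645×0.839) = 257.38 lb/h.
Recycle S6 = 0.161×257.38 = 41.439 lb/h.
Combined feed S3 = 438 + 41.439 = 479.44 lb/h.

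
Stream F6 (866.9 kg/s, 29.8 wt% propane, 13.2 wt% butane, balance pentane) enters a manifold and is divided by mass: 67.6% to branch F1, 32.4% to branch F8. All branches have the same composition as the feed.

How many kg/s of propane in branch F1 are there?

Branch F1 total = 0.676×866.9 = 586.02 kg/s.
propane in F1 = 0.298×586.02 = 174.64 kg/s.

174.6 kg/s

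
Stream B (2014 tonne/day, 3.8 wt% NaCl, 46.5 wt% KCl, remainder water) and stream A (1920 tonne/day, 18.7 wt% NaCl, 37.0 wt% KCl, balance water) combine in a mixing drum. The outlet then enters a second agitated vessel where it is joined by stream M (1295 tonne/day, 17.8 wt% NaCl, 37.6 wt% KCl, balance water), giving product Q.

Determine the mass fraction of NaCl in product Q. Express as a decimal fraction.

Overall, product flow = 5229 tonne/day.
NaCl in = 2014×0.038 + 1920×0.187 + 1295×0.178 = 666.08 tonne/day.
NaCl fraction in Q = 0.127.

0.127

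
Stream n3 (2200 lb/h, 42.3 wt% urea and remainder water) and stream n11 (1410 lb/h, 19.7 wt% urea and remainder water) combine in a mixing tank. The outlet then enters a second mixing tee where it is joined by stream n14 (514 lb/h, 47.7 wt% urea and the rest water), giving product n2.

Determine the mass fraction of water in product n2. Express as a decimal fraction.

Overall, product flow = 4124 lb/h.
water in = 2200×0.577 + 1410×0.803 + 514×0.523 = 2670.5 lb/h.
water fraction in n2 = 0.6475.

0.6475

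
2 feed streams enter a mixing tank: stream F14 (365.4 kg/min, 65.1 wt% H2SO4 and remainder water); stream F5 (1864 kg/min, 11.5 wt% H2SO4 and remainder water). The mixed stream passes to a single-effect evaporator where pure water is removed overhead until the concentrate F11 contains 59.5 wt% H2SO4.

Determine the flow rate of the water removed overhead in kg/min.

1469 kg/min

H2SO4 entering = 365.4×0.651 + 1864×0.115 = 452.24 kg/min.
All H2SO4 reports to F11, so F11 = 452.24/0.595 = 760.06 kg/min.
Total feed = 2229.4 kg/min; overhead = 2229.4 − 760.06 = 1469.3 kg/min.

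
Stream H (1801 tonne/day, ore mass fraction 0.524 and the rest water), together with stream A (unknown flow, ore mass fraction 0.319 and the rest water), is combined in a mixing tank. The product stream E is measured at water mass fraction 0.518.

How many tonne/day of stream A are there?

464.1 tonne/day

Let A be the unknown flow. Total out = 1801 + A.
water balance: 857.28 + 0.681·A = 0.518·(1801 + A)
(0.681 − 0.518)·A = 0.518×1801 − 857.28 = 75.642
A = 75.642 / 0.163 = 464.06 tonne/day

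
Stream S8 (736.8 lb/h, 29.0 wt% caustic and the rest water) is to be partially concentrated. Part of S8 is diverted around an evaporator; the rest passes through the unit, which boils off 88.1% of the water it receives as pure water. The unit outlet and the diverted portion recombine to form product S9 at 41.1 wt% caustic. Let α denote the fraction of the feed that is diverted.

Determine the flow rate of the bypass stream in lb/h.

All 736.8×0.290 = 213.67 lb/h of caustic reaches S9, so S9 = 213.67/0.411 = 519.88 lb/h and vapour = 216.92 lb/h.
The evaporator receives (1−α)·736.8 of feed at 0.710 water and removes 0.881 of that water:
0.881×0.710×(1−α)×736.8 = 216.92
(1−α) = 216.92/460.88 = 0.4707;  α = 0.5293.
Bypass flow = 0.5293×736.8 = 390.02 lb/h.

390 lb/h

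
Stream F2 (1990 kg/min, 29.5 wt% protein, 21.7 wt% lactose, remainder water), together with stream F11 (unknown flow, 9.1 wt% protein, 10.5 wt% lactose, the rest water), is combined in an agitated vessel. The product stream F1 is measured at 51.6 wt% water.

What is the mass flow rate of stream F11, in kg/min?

Let F11 be the unknown flow. Total out = 1990 + F11.
water balance: 971.12 + 0.804·F11 = 0.516·(1990 + F11)
(0.804 − 0.516)·F11 = 0.516×1990 − 971.12 = 55.72
F11 = 55.72 / 0.288 = 193.47 kg/min

193.5 kg/min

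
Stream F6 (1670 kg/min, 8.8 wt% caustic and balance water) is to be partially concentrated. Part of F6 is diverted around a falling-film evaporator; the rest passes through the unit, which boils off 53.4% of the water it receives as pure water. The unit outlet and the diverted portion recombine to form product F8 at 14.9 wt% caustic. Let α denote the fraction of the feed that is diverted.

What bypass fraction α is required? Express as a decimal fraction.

All 1670×0.088 = 146.96 kg/min of caustic reaches F8, so F8 = 146.96/0.149 = 986.31 kg/min and vapour = 683.69 kg/min.
The evaporator receives (1−α)·1670 of feed at 0.912 water and removes 0.534 of that water:
0.534×0.912×(1−α)×1670 = 683.69
(1−α) = 683.69/813.3 = 0.8406;  α = 0.1594.

0.159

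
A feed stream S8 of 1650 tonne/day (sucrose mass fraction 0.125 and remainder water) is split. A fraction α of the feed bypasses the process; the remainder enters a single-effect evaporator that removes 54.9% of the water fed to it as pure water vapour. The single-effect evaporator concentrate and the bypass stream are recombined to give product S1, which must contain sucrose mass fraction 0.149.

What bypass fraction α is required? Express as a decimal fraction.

All 1650×0.125 = 206.25 tonne/day of sucrose reaches S1, so S1 = 206.25/0.149 = 1384.2 tonne/day and vapour = 265.77 tonne/day.
The evaporator receives (1−α)·1650 of feed at 0.875 water and removes 0.549 of that water:
0.549×0.875×(1−α)×1650 = 265.77
(1−α) = 265.77/792.62 = 0.3353;  α = 0.6647.

0.665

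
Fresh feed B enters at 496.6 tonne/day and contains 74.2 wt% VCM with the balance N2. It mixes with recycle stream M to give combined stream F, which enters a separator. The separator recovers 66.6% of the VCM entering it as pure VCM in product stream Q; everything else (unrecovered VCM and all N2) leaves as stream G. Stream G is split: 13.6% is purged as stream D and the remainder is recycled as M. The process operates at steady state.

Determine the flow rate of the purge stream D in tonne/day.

151.6 tonne/day

N2 enters only via B and leaves only via the purge: 496.6×0.258 = 0.136×(N2 in G), and the separator passes all N2, so N2 in F = N2 in G = 942.08 tonne/day.
VCM in F: m_A = 496.6×0.742 + (1−0.136)·(1−0.666)·m_A, so m_A = 368.48/0.7114 = 517.94 tonne/day.
G = (1−0.666)×517.94 + 942.08 = 1115.1 tonne/day.
Purge D = 0.136×1115.1 = 151.65 tonne/day.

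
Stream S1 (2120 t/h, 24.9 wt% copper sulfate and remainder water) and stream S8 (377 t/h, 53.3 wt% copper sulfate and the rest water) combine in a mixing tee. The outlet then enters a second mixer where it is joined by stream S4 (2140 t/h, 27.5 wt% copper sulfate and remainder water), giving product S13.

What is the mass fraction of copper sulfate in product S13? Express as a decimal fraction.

0.284

Overall, product flow = 4637 t/h.
copper sulfate in = 2120×0.249 + 377×0.533 + 2140×0.275 = 1317.3 t/h.
copper sulfate fraction in S13 = 0.284.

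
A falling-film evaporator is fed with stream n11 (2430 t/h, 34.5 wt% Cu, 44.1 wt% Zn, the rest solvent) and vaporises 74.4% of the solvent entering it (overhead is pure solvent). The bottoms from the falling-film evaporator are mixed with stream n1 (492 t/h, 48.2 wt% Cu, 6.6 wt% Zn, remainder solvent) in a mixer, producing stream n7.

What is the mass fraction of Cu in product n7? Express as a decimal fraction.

0.4242

Vapour removed = 0.744×0.214×2430 = 386.89 t/h; concentrate = 2043.1 t/h.
Cu reaching the mixer = 838.35 (from concentrate) + 492×0.482 = 1075.5 t/h.
Product flow = 2043.1 + 492 = 2535.1 t/h; Cu fraction = 0.4242.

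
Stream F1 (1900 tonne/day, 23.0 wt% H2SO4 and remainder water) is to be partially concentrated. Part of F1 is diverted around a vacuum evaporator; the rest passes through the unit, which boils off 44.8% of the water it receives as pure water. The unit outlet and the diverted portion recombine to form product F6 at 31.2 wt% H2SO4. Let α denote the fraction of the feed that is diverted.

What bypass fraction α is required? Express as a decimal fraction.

0.238

All 1900×0.230 = 437 tonne/day of H2SO4 reaches F6, so F6 = 437/0.312 = 1400.6 tonne/day and vapour = 499.36 tonne/day.
The evaporator receives (1−α)·1900 of feed at 0.770 water and removes 0.448 of that water:
0.448×0.770×(1−α)×1900 = 499.36
(1−α) = 499.36/655.42 = 0.7619;  α = 0.2381.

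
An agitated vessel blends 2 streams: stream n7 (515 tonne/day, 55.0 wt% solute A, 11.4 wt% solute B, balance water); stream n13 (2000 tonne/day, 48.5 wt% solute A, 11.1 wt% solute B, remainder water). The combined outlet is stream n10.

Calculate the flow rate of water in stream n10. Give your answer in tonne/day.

981 tonne/day

water out = water in = 515×0.336 + 2000×0.404 = 981.04 tonne/day.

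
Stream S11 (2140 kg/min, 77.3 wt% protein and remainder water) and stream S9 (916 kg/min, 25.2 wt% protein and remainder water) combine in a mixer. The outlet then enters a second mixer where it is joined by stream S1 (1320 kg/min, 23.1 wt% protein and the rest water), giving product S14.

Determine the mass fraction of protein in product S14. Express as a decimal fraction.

Overall, product flow = 4376 kg/min.
protein in = 2140×0.773 + 916×0.252 + 1320×0.231 = 2190 kg/min.
protein fraction in S14 = 0.500.

0.500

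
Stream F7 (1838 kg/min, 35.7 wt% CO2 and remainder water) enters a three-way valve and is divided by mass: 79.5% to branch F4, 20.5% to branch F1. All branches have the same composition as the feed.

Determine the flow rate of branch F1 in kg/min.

Branch F1 flow = 0.205×1838 = 376.79 kg/min.

376.8 kg/min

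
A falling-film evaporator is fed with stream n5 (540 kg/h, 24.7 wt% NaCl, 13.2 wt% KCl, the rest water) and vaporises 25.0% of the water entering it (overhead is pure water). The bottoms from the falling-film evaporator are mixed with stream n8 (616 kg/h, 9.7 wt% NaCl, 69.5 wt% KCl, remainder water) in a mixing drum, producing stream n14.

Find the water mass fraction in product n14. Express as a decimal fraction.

0.354

Vapour removed = 0.250×0.621×540 = 83.835 kg/h; concentrate = 456.17 kg/h.
water reaching the mixer = 251.5 (from concentrate) + 616×0.208 = 379.63 kg/h.
Product flow = 456.17 + 616 = 1072.2 kg/h; water fraction = 0.354.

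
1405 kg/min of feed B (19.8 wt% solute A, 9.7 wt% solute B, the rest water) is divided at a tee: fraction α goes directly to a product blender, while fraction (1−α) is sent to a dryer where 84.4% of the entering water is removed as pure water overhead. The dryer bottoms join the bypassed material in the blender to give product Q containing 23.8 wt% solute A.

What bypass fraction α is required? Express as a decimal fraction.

0.718

All 1405×0.198 = 278.19 kg/min of solute A reaches Q, so Q = 278.19/0.238 = 1168.9 kg/min and vapour = 236.13 kg/min.
The evaporator receives (1−α)·1405 of feed at 0.705 water and removes 0.844 of that water:
0.844×0.705×(1−α)×1405 = 236.13
(1−α) = 236.13/836 = 0.2825;  α = 0.7175.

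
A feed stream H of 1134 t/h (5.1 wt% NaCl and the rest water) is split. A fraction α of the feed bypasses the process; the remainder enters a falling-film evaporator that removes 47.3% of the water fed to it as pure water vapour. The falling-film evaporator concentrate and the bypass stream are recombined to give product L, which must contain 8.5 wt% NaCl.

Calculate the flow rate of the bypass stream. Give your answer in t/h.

123.5 t/h

All 1134×0.051 = 57.834 t/h of NaCl reaches L, so L = 57.834/0.085 = 680.4 t/h and vapour = 453.6 t/h.
The evaporator receives (1−α)·1134 of feed at 0.949 water and removes 0.473 of that water:
0.473×0.949×(1−α)×1134 = 453.6
(1−α) = 453.6/509.03 = 0.8911;  α = 0.1089.
Bypass flow = 0.1089×1134 = 123.48 t/h.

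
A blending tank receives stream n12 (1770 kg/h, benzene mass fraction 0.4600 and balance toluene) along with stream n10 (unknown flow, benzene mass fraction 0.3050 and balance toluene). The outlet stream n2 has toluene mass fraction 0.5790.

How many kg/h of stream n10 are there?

595.1 kg/h

Let n10 be the unknown flow. Total out = 1770 + n10.
toluene balance: 955.8 + 0.695·n10 = 0.579·(1770 + n10)
(0.695 − 0.579)·n10 = 0.579×1770 − 955.8 = 69.03
n10 = 69.03 / 0.116 = 595.09 kg/h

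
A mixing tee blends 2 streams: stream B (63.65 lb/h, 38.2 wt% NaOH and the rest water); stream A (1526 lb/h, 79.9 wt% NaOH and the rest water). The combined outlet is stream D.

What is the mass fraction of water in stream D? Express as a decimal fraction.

Total flow out = 63.65 + 1526 = 1589.7 lb/h.
water in = 63.65×0.618 + 1526×0.201 = 346.06 lb/h.
water mass fraction in D = 346.06/1589.7 = 0.218.

0.218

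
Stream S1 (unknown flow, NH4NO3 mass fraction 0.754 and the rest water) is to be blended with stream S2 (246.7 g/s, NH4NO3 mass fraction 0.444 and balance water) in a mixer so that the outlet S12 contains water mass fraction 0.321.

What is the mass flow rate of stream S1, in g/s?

Let S1 be the unknown flow. Total out = 246.7 + S1.
water balance: 137.17 + 0.246·S1 = 0.321·(246.7 + S1)
(0.246 − 0.321)·S1 = 0.321×246.7 − 137.17 = -57.975
S1 = -57.975 / -0.075 = 772.99 g/s

773 g/s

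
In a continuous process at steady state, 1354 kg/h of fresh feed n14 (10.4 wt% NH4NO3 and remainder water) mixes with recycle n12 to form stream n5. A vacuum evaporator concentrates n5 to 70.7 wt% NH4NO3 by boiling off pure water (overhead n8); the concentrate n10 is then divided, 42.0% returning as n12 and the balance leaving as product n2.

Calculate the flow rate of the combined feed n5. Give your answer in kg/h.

1498 kg/h

Overall NH4NO3 balance (none leaves overhead): NH4NO3 in fresh feed = NH4NO3 in product, i.e. 1354×0.104 = (1−0.420)·n10·0.707.
n10 = 140.82/(0.707×0.580) = 343.4 kg/h.
Recycle n12 = 0.420×343.4 = 144.23 kg/h.
Combined feed n5 = 1354 + 144.23 = 1498.2 kg/h.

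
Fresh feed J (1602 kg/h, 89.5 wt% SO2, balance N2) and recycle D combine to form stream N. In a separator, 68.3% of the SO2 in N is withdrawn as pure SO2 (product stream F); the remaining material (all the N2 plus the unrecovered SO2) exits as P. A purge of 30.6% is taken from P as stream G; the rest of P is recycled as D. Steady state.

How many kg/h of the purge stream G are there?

N2 enters only via J and leaves only via the purge: 1602×0.105 = 0.306×(N2 in P), and the separator passes all N2, so N2 in N = N2 in P = 549.71 kg/h.
SO2 in N: m_A = 1602×0.895 + (1−0.306)·(1−0.683)·m_A, so m_A = 1433.8/0.7800 = 1838.2 kg/h.
P = (1−0.683)×1838.2 + 549.71 = 1132.4 kg/h.
Purge G = 0.306×1132.4 = 346.52 kg/h.

346.5 kg/h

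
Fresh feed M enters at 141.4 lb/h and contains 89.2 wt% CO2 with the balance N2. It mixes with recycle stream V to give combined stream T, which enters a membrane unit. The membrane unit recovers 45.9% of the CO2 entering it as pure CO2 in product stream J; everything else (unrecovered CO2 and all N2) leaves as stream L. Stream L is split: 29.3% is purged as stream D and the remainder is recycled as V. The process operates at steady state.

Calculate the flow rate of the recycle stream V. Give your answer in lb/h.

N2 enters only via M and leaves only via the purge: 141.4×0.108 = 0.293×(N2 in L), and the membrane unit passes all N2, so N2 in T = N2 in L = 52.12 lb/h.
CO2 in T: m_A = 141.4×0.892 + (1−0.293)·(1−0.459)·m_A, so m_A = 126.13/0.6175 = 204.25 lb/h.
L = (1−0.459)×204.25 + 52.12 = 162.62 lb/h.
Recycle V = (1−0.293)×162.62 = 114.97 lb/h.

115 lb/h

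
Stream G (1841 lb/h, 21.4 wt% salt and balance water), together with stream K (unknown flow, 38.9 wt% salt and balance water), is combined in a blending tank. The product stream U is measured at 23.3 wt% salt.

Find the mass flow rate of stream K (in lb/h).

Let K be the unknown flow. Total out = 1841 + K.
salt balance: 393.97 + 0.389·K = 0.233·(1841 + K)
(0.389 − 0.233)·K = 0.233×1841 − 393.97 = 34.979
K = 34.979 / 0.156 = 224.22 lb/h

224.2 lb/h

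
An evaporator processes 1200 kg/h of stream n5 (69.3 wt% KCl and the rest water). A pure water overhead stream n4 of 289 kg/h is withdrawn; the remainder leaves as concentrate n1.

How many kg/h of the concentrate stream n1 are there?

911 kg/h

Concentrate = 1200 − 289 = 911 kg/h.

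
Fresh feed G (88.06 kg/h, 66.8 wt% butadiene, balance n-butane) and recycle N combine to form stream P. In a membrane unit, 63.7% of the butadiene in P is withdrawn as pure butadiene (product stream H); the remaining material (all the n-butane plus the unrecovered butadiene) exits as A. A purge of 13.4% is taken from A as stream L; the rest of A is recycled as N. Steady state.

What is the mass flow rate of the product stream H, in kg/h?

54.65 kg/h

butadiene in P: m_A = 88.06×0.668 + (1−0.134)·(1−0.637)·m_A, so m_A = 58.824/0.6856 = 85.794 kg/h.
Product H = 0.637×85.794 = 54.651 kg/h.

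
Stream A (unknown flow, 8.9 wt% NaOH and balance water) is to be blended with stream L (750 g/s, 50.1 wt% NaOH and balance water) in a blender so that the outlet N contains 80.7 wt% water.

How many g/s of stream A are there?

Let A be the unknown flow. Total out = 750 + A.
water balance: 374.25 + 0.911·A = 0.807·(750 + A)
(0.911 − 0.807)·A = 0.807×750 − 374.25 = 231
A = 231 / 0.104 = 2221.2 g/s

2221 g/s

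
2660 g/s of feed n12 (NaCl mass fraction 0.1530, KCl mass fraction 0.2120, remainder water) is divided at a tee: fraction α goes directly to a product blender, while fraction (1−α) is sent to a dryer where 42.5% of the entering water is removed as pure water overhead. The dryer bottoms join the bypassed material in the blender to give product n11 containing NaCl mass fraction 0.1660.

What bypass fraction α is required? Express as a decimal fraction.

All 2660×0.153 = 406.98 g/s of NaCl reaches n11, so n11 = 406.98/0.166 = 2451.7 g/s and vapour = 208.31 g/s.
The evaporator receives (1−α)·2660 of feed at 0.635 water and removes 0.425 of that water:
0.425×0.635×(1−α)×2660 = 208.31
(1−α) = 208.31/717.87 = 0.2902;  α = 0.7098.

0.710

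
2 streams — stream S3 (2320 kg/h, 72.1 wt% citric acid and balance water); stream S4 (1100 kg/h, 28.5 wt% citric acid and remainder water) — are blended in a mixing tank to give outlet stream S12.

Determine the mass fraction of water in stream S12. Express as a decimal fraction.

Total flow out = 2320 + 1100 = 3420 kg/h.
water in = 2320×0.279 + 1100×0.715 = 1433.8 kg/h.
water mass fraction in S12 = 1433.8/3420 = 0.4192.

0.4192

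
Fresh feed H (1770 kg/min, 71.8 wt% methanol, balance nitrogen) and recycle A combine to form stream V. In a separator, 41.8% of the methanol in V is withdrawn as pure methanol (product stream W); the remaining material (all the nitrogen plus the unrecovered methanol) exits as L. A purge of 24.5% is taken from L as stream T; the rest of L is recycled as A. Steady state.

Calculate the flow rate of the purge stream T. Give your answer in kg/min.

822.4 kg/min

nitrogen enters only via H and leaves only via the purge: 1770×0.282 = 0.245×(nitrogen in L), and the separator passes all nitrogen, so nitrogen in V = nitrogen in L = 2037.3 kg/min.
methanol in V: m_A = 1770×0.718 + (1−0.245)·(1−0.418)·m_A, so m_A = 1270.9/0.5606 = 2267 kg/min.
L = (1−0.418)×2267 + 2037.3 = 3356.7 kg/min.
Purge T = 0.245×3356.7 = 822.39 kg/min.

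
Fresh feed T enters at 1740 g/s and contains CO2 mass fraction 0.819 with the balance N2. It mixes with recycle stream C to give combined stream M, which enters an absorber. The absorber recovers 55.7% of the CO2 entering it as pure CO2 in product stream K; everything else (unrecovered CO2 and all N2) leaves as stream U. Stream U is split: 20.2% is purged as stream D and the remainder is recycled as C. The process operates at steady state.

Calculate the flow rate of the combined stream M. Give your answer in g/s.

N2 enters only via T and leaves only via the purge: 1740×0.181 = 0.202×(N2 in U), and the absorber passes all N2, so N2 in M = N2 in U = 1559.1 g/s.
CO2 in M: m_A = 1740×0.819 + (1−0.202)·(1−0.557)·m_A, so m_A = 1425.1/0.6465 = 2204.3 g/s.
M = 2204.3 + 1559.1 = 3763.4 g/s.

3763 g/s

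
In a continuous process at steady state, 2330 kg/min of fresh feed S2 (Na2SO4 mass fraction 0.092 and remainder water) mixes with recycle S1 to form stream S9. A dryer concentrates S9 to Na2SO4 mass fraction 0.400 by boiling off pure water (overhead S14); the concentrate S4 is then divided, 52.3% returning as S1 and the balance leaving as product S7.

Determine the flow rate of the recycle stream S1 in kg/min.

Overall Na2SO4 balance (none leaves overhead): Na2SO4 in fresh feed = Na2SO4 in product, i.e. 2330×0.092 = (1−0.523)·S4·0.400.
S4 = 214.36/(0.400×0.477) = 1123.5 kg/min.
Recycle S1 = 0.523×1123.5 = 587.58 kg/min.

587.6 kg/min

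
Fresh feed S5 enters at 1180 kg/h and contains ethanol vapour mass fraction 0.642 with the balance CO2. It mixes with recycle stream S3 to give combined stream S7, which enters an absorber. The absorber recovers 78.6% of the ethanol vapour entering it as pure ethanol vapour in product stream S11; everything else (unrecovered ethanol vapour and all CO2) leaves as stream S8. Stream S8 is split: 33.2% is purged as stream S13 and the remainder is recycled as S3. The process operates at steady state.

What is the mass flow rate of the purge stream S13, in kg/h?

485.2 kg/h

CO2 enters only via S5 and leaves only via the purge: 1180×0.358 = 0.332×(CO2 in S8), and the absorber passes all CO2, so CO2 in S7 = CO2 in S8 = 1272.4 kg/h.
ethanol vapour in S7: m_A = 1180×0.642 + (1−0.332)·(1−0.786)·m_A, so m_A = 757.56/0.8570 = 883.92 kg/h.
S8 = (1−0.786)×883.92 + 1272.4 = 1461.6 kg/h.
Purge S13 = 0.332×1461.6 = 485.24 kg/h.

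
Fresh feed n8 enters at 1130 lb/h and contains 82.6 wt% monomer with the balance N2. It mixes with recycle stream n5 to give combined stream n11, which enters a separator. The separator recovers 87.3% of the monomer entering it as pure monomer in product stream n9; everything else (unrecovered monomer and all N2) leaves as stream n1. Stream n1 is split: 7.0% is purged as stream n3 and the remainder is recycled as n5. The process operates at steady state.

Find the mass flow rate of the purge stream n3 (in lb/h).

N2 enters only via n8 and leaves only via the purge: 1130×0.174 = 0.070×(N2 in n1), and the separator passes all N2, so N2 in n11 = N2 in n1 = 2808.9 lb/h.
monomer in n11: m_A = 1130×0.826 + (1−0.070)·(1−0.873)·m_A, so m_A = 933.38/0.8819 = 1058.4 lb/h.
n1 = (1−0.873)×1058.4 + 2808.9 = 2943.3 lb/h.
Purge n3 = 0.070×2943.3 = 206.03 lb/h.

206 lb/h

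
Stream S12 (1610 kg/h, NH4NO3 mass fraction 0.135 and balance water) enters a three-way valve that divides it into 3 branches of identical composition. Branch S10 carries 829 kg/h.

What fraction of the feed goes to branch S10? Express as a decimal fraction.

0.515

Fraction to S10 = 829/1610 = 0.5149.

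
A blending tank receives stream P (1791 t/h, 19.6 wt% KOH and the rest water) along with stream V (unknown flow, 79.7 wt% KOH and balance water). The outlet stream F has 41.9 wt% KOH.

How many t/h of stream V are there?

Let V be the unknown flow. Total out = 1791 + V.
KOH balance: 351.04 + 0.797·V = 0.419·(1791 + V)
(0.797 − 0.419)·V = 0.419×1791 − 351.04 = 399.39
V = 399.39 / 0.378 = 1056.6 t/h

1057 t/h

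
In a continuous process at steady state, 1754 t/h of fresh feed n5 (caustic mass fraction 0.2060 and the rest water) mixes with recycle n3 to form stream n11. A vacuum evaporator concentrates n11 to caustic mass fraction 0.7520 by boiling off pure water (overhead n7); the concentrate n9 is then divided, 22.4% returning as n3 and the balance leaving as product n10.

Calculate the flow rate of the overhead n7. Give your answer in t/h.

Overall caustic balance (none leaves overhead): caustic in fresh feed = caustic in product, i.e. 1754×0.206 = (1−0.224)·n9·0.752.
n9 = 361.32/(0.752×0.776) = 619.18 t/h.
Recycle n3 = 0.224×619.18 = 138.7 t/h.
Combined feed n11 = 1754 + 138.7 = 1892.7 t/h.
Overhead n7 = n11 − n9 = 1892.7 − 619.18 = 1273.5 t/h.

1274 t/h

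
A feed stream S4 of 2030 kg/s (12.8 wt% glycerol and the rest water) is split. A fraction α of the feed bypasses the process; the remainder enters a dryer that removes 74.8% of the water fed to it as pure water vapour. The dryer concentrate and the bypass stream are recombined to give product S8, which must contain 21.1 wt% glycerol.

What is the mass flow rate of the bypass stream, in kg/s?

805.7 kg/s

All 2030×0.128 = 259.84 kg/s of glycerol reaches S8, so S8 = 259.84/0.211 = 1231.5 kg/s and vapour = 798.53 kg/s.
The evaporator receives (1−α)·2030 of feed at 0.872 water and removes 0.748 of that water:
0.748×0.872×(1−α)×2030 = 798.53
(1−α) = 798.53/1324.1 = 0.6031;  α = 0.3969.
Bypass flow = 0.3969×2030 = 805.74 kg/s.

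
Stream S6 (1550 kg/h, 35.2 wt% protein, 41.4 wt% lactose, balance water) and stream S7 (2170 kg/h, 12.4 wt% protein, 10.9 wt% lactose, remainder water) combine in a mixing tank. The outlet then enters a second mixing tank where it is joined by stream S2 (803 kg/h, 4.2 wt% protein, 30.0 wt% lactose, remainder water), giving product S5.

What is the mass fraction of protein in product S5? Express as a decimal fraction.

0.1876

Overall, product flow = 4523 kg/h.
protein in = 1550×0.352 + 2170×0.124 + 803×0.042 = 848.41 kg/h.
protein fraction in S5 = 0.1876.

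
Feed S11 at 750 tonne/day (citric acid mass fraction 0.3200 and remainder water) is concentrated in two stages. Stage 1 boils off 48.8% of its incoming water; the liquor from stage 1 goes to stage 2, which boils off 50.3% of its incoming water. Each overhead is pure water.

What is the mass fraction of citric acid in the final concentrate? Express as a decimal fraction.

0.6490

water in feed = 750×0.680 = 510 tonne/day.
After stage 1: water left = (1−0.488)×510 = 261.12; stream total = 501.12 tonne/day.
After stage 2: water left = (1−0.503)×261.12 = 129.78; final concentrate = 369.78 tonne/day.
citric acid fraction = 240/369.78 = 0.6490.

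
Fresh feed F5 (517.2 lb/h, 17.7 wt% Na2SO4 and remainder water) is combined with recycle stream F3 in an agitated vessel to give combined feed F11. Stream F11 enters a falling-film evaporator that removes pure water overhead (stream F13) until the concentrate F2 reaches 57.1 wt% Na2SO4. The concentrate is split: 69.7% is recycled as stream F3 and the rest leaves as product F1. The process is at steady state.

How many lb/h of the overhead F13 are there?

356.9 lb/h

Overall Na2SO4 balance (none leaves overhead): Na2SO4 in fresh feed = Na2SO4 in product, i.e. 517.2×0.177 = (1−0.697)·F2·0.571.
F2 = 91.544/(0.571×0.303) = 529.12 lb/h.
Recycle F3 = 0.697×529.12 = 368.8 lb/h.
Combined feed F11 = 517.2 + 368.8 = 886 lb/h.
Overhead F13 = F11 − F2 = 886 − 529.12 = 356.88 lb/h.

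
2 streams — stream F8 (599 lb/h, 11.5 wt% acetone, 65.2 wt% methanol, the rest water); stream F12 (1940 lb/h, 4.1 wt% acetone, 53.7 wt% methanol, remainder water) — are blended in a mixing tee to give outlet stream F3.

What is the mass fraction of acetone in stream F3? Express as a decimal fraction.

0.058

Total flow out = 599 + 1940 = 2539 lb/h.
acetone in = 599×0.115 + 1940×0.041 = 148.43 lb/h.
acetone mass fraction in F3 = 148.43/2539 = 0.058.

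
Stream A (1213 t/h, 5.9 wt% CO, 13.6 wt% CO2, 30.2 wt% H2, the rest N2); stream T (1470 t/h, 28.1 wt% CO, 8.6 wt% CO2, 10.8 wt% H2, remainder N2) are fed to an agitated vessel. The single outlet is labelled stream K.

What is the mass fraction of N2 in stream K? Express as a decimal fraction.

0.5151

Total flow out = 1213 + 1470 = 2683 t/h.
N2 in = 1213×0.503 + 1470×0.525 = 1381.9 t/h.
N2 mass fraction in K = 1381.9/2683 = 0.5151.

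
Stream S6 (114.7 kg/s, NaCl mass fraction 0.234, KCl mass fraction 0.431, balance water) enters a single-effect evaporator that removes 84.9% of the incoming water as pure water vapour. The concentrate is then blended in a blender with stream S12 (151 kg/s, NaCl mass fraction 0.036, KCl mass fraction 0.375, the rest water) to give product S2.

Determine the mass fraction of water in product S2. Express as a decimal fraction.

Vapour removed = 0.849×0.335×114.7 = 32.622 kg/s; concentrate = 82.078 kg/s.
water reaching the mixer = 5.8021 (from concentrate) + 151×0.589 = 94.741 kg/s.
Product flow = 82.078 + 151 = 233.08 kg/s; water fraction = 0.406.

0.406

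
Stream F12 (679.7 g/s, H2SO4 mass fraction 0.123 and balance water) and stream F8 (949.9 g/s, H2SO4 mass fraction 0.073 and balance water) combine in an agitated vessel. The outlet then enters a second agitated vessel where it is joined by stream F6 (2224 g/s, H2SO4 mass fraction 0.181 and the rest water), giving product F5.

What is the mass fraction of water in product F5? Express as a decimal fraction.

0.856

Overall, product flow = 3853.6 g/s.
water in = 679.7×0.877 + 949.9×0.927 + 2224×0.819 = 3298.1 g/s.
water fraction in F5 = 0.856.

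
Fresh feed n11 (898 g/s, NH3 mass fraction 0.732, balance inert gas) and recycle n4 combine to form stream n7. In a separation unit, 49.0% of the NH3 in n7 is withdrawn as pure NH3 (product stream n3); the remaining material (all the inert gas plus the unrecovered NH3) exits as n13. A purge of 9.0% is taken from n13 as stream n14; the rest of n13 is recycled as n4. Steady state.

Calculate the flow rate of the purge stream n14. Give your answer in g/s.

inert gas enters only via n11 and leaves only via the purge: 898×0.268 = 0.090×(inert gas in n13), and the separation unit passes all inert gas, so inert gas in n7 = inert gas in n13 = 2674 g/s.
NH3 in n7: m_A = 898×0.732 + (1−0.090)·(1−0.490)·m_A, so m_A = 657.34/0.5359 = 1226.6 g/s.
n13 = (1−0.490)×1226.6 + 2674 = 3299.6 g/s.
Purge n14 = 0.090×3299.6 = 296.97 g/s.

297 g/s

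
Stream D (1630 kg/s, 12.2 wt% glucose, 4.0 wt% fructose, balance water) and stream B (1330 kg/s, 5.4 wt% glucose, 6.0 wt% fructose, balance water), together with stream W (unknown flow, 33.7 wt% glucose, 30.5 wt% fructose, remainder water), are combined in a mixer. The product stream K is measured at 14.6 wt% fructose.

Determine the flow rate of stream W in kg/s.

1806 kg/s

Let W be the unknown flow. Total out = 2960 + W.
fructose balance: 145 + 0.305·W = 0.146·(2960 + W)
(0.305 − 0.146)·W = 0.146×2960 − 145 = 287.16
W = 287.16 / 0.159 = 1806 kg/s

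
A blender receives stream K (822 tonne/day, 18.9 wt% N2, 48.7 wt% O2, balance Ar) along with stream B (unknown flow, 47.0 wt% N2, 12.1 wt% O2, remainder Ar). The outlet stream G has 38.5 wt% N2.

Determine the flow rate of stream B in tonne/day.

Let B be the unknown flow. Total out = 822 + B.
N2 balance: 155.36 + 0.470·B = 0.385·(822 + B)
(0.470 − 0.385)·B = 0.385×822 − 155.36 = 161.11
B = 161.11 / 0.085 = 1895.4 tonne/day

1895 tonne/day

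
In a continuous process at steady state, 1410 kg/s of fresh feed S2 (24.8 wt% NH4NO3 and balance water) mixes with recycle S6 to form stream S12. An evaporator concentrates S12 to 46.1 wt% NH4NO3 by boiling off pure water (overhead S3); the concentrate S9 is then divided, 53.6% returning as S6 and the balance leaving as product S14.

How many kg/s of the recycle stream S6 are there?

Overall NH4NO3 balance (none leaves overhead): NH4NO3 in fresh feed = NH4NO3 in product, i.e. 1410×0.248 = (1−0.536)·S9·0.461.
S9 = 349.68/(0.461×0.464) = 1634.8 kg/s.
Recycle S6 = 0.536×1634.8 = 876.23 kg/s.

876.2 kg/s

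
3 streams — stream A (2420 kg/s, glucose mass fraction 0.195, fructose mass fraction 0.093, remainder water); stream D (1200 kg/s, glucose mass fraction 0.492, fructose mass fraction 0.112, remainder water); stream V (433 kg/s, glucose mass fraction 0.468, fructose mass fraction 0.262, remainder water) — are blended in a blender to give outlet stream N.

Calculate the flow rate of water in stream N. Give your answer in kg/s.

water out = water in = 2420×0.712 + 1200×0.396 + 433×0.270 = 2315.2 kg/s.

2315 kg/s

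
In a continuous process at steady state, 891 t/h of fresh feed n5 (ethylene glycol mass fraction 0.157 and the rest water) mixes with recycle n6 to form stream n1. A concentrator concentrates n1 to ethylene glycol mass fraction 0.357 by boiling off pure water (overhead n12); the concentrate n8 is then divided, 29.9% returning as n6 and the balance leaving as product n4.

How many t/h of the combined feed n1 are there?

1058 t/h

Overall ethylene glycol balance (none leaves overhead): ethylene glycol in fresh feed = ethylene glycol in product, i.e. 891×0.157 = (1−0.299)·n8·0.357.
n8 = 139.89/(0.357×0.701) = 558.97 t/h.
Recycle n6 = 0.299×558.97 = 167.13 t/h.
Combined feed n1 = 891 + 167.13 = 1058.1 t/h.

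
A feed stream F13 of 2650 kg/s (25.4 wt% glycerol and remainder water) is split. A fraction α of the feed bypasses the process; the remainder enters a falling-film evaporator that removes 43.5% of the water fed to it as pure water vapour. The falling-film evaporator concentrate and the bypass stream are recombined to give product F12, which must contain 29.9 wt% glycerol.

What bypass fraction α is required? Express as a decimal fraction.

All 2650×0.254 = 673.1 kg/s of glycerol reaches F12, so F12 = 673.1/0.299 = 2251.2 kg/s and vapour = 398.83 kg/s.
The evaporator receives (1−α)·2650 of feed at 0.746 water and removes 0.435 of that water:
0.435×0.746×(1−α)×2650 = 398.83
(1−α) = 398.83/859.95 = 0.4638;  α = 0.5362.

0.536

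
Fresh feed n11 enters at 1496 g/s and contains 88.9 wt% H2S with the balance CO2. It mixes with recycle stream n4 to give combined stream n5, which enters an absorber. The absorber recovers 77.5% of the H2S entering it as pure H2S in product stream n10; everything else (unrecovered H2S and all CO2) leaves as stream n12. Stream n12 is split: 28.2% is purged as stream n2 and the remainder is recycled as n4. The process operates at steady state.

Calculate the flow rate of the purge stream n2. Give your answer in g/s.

CO2 enters only via n11 and leaves only via the purge: 1496×0.111 = 0.282×(CO2 in n12), and the absorber passes all CO2, so CO2 in n5 = CO2 in n12 = 588.85 g/s.
H2S in n5: m_A = 1496×0.889 + (1−0.282)·(1−0.775)·m_A, so m_A = 1329.9/0.8385 = 1586.2 g/s.
n12 = (1−0.775)×1586.2 + 588.85 = 945.74 g/s.
Purge n2 = 0.282×945.74 = 266.7 g/s.

266.7 g/s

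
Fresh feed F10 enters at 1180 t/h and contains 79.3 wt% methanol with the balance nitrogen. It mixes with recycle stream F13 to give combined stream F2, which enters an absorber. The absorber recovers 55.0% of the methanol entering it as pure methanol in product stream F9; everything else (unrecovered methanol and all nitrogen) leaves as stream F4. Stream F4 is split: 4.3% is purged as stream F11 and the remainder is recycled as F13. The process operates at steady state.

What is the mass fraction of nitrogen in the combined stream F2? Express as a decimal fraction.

nitrogen enters only via F10 and leaves only via the purge: 1180×0.207 = 0.043×(nitrogen in F4), and the absorber passes all nitrogen, so nitrogen in F2 = nitrogen in F4 = 5680.5 t/h.
methanol in F2: m_A = 1180×0.793 + (1−0.043)·(1−0.550)·m_A, so m_A = 935.74/0.5694 = 1643.5 t/h.
F2 = 1643.5 + 5680.5 = 7324 t/h.
nitrogen fraction in F2 = 5680.5/7324 = 0.776.

0.776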